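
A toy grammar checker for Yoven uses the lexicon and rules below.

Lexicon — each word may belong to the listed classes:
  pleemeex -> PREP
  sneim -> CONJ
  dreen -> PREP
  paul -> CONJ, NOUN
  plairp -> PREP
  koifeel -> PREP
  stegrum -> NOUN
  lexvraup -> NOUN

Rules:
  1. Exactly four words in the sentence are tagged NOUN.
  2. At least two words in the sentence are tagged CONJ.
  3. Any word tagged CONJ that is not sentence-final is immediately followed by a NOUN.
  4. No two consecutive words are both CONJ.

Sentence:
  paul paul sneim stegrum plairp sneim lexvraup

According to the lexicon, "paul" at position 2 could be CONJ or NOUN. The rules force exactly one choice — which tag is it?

NOUN

Candidates per position — 1:paul {CONJ,NOUN}; 2:paul {CONJ,NOUN}; 3:sneim {CONJ}; 4:stegrum {NOUN}; 5:plairp {PREP}; 6:sneim {CONJ}; 7:lexvraup {NOUN}.
Word 1 cannot be CONJ — rule 1 would then fail for every completion. It is NOUN.
Word 2 cannot be CONJ — rule 1 would then fail for every completion. It is NOUN.
The only consistent sequence is: NOUN NOUN CONJ NOUN PREP CONJ NOUN.
Verifying each rule — rule 1 ✓; rule 2 ✓; rule 3 ✓; rule 4 ✓.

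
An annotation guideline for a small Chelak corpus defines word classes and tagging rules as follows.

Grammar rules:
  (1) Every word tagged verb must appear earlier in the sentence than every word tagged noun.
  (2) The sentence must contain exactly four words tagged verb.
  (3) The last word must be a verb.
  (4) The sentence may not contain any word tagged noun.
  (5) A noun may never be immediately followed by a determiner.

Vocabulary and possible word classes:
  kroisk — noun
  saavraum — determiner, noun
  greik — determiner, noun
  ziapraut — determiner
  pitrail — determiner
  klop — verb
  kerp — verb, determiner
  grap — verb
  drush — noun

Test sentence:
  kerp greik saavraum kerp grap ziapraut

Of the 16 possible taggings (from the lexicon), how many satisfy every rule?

Candidates per position — 1:kerp {verb,determiner}; 2:greik {determiner,noun}; 3:saavraum {determiner,noun}; 4:kerp {verb,determiner}; 5:grap {verb}; 6:ziapraut {determiner}.
There are 16 candidate sequences in total.
Rule 2 cannot be satisfied by any choice of tags from the lexicon.
So there is no consistent tagging.
Count = 0.

0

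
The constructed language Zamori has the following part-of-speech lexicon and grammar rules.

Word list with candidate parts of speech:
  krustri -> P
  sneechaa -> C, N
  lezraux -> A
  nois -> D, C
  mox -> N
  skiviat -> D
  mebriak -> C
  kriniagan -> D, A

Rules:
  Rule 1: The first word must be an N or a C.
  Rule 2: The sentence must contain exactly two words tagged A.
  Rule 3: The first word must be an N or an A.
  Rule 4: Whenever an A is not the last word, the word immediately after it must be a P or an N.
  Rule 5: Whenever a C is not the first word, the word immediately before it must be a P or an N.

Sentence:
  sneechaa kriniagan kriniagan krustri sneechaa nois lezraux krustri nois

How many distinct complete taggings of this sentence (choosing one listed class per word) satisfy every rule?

Candidates per position — 1:sneechaa {C,N}; 2:kriniagan {D,A}; 3:kriniagan {D,A}; 4:krustri {P}; 5:sneechaa {C,N}; 6:nois {D,C}; 7:lezraux {A}; 8:krustri {P}; 9:nois {D,C}.
There are 64 candidate sequences in total.
Checking each against the rules leaves 6 sequences.
Count = 6.

6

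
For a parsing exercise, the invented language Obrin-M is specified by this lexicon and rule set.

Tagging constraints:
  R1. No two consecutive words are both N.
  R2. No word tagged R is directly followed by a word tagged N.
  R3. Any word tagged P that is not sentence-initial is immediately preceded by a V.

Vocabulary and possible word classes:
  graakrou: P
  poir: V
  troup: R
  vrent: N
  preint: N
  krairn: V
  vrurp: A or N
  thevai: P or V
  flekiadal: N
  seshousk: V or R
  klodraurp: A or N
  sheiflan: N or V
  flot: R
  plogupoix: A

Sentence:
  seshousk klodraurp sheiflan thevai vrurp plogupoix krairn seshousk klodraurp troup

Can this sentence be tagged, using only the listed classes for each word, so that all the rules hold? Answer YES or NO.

Candidates per position — 1:seshousk {V,R}; 2:klodraurp {A,N}; 3:sheiflan {N,V}; 4:thevai {P,V}; 5:vrurp {A,N}; 6:plogupoix {A}; 7:krairn {V}; 8:seshousk {V,R}; 9:klodraurp {A,N}; 10:troup {R}.
One satisfying assignment: R A V P N A V V A R.
Verifying each rule — rule 1 ok; rule 2 ok; rule 3 ok.

YES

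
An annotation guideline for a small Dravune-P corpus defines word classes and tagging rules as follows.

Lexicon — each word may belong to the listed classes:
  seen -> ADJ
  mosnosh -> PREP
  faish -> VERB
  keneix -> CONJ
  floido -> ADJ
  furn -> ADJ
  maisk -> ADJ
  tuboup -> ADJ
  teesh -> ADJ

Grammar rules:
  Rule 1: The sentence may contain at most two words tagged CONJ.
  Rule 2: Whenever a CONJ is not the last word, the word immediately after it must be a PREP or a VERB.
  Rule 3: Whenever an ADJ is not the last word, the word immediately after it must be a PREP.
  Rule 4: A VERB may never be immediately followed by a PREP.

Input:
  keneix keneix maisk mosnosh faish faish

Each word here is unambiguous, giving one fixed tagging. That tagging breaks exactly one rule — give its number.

2

Fixed tagging: CONJ CONJ ADJ PREP VERB VERB.
Applying the rules: R1 ok, R2 fails, R3 ok, R4 ok.
Only rule 2 fails.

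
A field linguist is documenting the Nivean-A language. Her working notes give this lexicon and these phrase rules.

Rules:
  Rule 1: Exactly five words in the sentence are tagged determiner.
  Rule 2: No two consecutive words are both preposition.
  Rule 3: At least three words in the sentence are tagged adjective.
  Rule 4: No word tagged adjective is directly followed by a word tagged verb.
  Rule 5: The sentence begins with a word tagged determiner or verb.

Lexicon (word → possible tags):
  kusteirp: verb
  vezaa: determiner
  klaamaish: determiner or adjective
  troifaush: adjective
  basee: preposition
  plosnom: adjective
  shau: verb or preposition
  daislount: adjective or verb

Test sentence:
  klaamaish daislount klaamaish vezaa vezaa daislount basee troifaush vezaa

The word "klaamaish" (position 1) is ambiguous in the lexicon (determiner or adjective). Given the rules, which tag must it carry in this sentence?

Candidates per position — 1:klaamaish {determiner,adjective}; 2:daislount {adjective,verb}; 3:klaamaish {determiner,adjective}; 4:vezaa {determiner}; 5:vezaa {determiner}; 6:daislount {adjective,verb}; 7:basee {preposition}; 8:troifaush {adjective}; 9:vezaa {determiner}.
Position 1: adjective is ruled out by rule 1; that leaves determiner.
Position 3: adjective is ruled out by rule 1; that leaves determiner.
Position 6: verb is ruled out by rule 3; that leaves adjective.
Position 2: verb is ruled out by rule 3; that leaves adjective.
The only consistent sequence is: determiner adjective determiner determiner determiner adjective preposition adjective determiner.
Check: rule 1 ✓; rule 2 ✓; rule 3 ✓; rule 4 ✓; rule 5 ✓.

determiner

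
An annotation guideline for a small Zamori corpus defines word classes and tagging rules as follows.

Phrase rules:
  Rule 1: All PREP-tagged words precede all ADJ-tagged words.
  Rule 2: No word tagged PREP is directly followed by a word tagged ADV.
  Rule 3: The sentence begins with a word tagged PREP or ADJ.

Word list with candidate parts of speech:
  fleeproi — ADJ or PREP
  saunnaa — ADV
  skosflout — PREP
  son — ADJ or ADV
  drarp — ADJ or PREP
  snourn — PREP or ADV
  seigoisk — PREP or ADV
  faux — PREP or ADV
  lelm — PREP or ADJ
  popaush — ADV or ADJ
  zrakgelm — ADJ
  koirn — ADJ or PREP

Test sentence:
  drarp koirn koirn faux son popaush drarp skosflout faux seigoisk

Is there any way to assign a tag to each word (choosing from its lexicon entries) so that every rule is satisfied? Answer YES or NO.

Candidates per position — 1:drarp {ADJ,PREP}; 2:koirn {ADJ,PREP}; 3:koirn {ADJ,PREP}; 4:faux {PREP,ADV}; 5:son {ADJ,ADV}; 6:popaush {ADV,ADJ}; 7:drarp {ADJ,PREP}; 8:skosflout {PREP}; 9:faux {PREP,ADV}; 10:seigoisk {PREP,ADV}.
Every candidate sequence violates at least one rule; no consistent tagging exists.

NO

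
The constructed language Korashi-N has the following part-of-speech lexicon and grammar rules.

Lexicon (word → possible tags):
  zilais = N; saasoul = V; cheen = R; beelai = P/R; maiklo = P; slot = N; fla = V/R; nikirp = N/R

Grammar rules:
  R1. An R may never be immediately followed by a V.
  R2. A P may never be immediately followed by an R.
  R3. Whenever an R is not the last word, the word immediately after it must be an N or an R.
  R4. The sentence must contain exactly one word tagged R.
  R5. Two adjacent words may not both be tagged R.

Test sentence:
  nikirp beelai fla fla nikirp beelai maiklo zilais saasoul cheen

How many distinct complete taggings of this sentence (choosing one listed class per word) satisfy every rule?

1

Candidates per position — 1:nikirp {N,R}; 2:beelai {P,R}; 3:fla {V,R}; 4:fla {V,R}; 5:nikirp {N,R}; 6:beelai {P,R}; 7:maiklo {P}; 8:zilais {N}; 9:saasoul {V}; 10:cheen {R}.
There are 64 candidate sequences in total.
The sequences that satisfy every rule: N P V V N P P N V R.
Count = 1.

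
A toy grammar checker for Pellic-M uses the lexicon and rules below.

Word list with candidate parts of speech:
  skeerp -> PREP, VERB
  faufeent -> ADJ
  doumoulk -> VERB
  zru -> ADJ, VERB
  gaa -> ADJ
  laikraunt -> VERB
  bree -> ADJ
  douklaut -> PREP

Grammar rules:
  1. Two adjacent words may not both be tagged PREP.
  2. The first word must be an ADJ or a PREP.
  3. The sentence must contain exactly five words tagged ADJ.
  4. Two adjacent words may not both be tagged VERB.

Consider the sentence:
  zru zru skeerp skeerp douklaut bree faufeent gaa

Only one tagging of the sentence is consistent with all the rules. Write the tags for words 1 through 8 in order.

Candidates per position — 1:zru {ADJ,VERB}; 2:zru {ADJ,VERB}; 3:skeerp {PREP,VERB}; 4:skeerp {PREP,VERB}; 5:douklaut {PREP}; 6:bree {ADJ}; 7:faufeent {ADJ}; 8:gaa {ADJ}.
At position 1, choosing VERB makes rule 2 impossible to satisfy; hence ADJ.
At position 2, choosing VERB makes rule 3 impossible to satisfy; hence ADJ.
At position 4, choosing PREP makes rule 1 impossible to satisfy; hence VERB.
At position 3, choosing VERB makes rule 4 impossible to satisfy; hence PREP.
That leaves exactly one tagging: ADJ ADJ PREP VERB PREP ADJ ADJ ADJ.
Verifying each rule — rule 1 ok; rule 2 ok; rule 3 ok; rule 4 ok.

ADJ ADJ PREP VERB PREP ADJ ADJ ADJ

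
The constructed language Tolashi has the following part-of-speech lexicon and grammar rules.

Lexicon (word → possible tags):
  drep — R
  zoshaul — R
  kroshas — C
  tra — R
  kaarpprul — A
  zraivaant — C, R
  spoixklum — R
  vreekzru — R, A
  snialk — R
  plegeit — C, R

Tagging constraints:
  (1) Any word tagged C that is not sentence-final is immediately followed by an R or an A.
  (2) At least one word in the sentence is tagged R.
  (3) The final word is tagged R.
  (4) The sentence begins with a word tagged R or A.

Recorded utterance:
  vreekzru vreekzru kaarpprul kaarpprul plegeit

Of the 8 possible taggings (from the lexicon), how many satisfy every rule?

4

Candidates per position — 1:vreekzru {R,A}; 2:vreekzru {R,A}; 3:kaarpprul {A}; 4:kaarpprul {A}; 5:plegeit {C,R}.
There are 8 candidate sequences in total.
The sequences that satisfy every rule: R R A A R; R A A A R; A R A A R; A A A A R.
Count = 4.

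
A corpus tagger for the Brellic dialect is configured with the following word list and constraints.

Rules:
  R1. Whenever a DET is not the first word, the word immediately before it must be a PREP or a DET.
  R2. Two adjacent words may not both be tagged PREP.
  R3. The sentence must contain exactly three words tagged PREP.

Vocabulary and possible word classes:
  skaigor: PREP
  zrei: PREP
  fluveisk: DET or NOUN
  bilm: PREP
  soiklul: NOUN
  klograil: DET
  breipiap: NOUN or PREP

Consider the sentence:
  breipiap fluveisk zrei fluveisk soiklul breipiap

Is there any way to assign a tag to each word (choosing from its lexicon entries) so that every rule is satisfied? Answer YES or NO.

Candidates per position — 1:breipiap {NOUN,PREP}; 2:fluveisk {DET,NOUN}; 3:zrei {PREP}; 4:fluveisk {DET,NOUN}; 5:soiklul {NOUN}; 6:breipiap {NOUN,PREP}.
One satisfying assignment: PREP NOUN PREP NOUN NOUN PREP.
Rule-by-rule: rule 1 satisfied; rule 2 satisfied; rule 3 satisfied.

YES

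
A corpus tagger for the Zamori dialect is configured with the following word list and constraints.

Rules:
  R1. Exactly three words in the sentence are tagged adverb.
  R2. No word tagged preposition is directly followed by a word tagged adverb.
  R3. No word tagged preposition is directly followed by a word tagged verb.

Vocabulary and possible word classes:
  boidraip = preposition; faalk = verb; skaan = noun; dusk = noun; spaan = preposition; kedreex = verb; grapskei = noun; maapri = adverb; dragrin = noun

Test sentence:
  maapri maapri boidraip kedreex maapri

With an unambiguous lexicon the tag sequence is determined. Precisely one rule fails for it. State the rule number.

3

Fixed tagging: adverb adverb preposition verb adverb.
Checking each rule: R1 ok, R2 ok, R3 fails.
Only rule 3 fails.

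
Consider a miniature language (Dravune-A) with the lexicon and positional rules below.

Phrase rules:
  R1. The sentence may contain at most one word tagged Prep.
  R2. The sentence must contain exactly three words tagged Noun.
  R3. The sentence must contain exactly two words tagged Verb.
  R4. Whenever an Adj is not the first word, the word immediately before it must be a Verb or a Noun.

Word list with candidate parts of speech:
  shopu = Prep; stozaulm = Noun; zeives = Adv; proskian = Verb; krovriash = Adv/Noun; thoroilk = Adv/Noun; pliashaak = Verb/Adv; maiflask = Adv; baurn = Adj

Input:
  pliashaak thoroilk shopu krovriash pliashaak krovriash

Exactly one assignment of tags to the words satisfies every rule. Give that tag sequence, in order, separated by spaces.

Verb Noun Prep Noun Verb Noun

Candidates per position — 1:pliashaak {Verb,Adv}; 2:thoroilk {Adv,Noun}; 3:shopu {Prep}; 4:krovriash {Adv,Noun}; 5:pliashaak {Verb,Adv}; 6:krovriash {Adv,Noun}.
Word 1 cannot be Adv — rule 3 would then fail for every completion. It is Verb.
Word 2 cannot be Adv — rule 2 would then fail for every completion. It is Noun.
Word 4 cannot be Adv — rule 2 would then fail for every completion. It is Noun.
Word 5 cannot be Adv — rule 3 would then fail for every completion. It is Verb.
Word 6 cannot be Adv — rule 2 would then fail for every completion. It is Noun.
The only consistent sequence is: Verb Noun Prep Noun Verb Noun.
Check: rule 1 ok; rule 2 ok; rule 3 ok; rule 4 ok.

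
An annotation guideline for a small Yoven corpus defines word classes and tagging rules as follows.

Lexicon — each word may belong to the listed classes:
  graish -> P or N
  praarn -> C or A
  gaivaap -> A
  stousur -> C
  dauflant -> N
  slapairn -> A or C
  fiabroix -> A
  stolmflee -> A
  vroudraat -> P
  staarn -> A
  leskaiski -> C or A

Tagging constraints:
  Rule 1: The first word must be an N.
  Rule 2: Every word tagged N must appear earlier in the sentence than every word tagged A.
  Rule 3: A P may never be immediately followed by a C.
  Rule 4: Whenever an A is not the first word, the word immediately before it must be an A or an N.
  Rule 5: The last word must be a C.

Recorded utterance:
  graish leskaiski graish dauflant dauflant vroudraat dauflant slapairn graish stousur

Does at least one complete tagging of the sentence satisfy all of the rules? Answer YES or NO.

Candidates per position — 1:graish {P,N}; 2:leskaiski {C,A}; 3:graish {P,N}; 4:dauflant {N}; 5:dauflant {N}; 6:vroudraat {P}; 7:dauflant {N}; 8:slapairn {A,C}; 9:graish {P,N}; 10:stousur {C}.
One satisfying assignment: N C P N N P N C N C.
Verifying each rule — rule 1 ok; rule 2 ok; rule 3 ok; rule 4 ok; rule 5 ok.

YES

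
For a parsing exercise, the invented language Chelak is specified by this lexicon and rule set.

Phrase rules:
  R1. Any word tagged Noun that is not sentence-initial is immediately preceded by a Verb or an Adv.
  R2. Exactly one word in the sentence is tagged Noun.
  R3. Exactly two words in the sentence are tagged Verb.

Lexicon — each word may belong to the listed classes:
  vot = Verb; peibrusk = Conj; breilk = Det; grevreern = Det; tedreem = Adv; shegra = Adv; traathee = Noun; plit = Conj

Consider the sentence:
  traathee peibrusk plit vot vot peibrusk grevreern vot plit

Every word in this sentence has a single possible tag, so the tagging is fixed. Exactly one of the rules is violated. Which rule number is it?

Fixed tagging: Noun Conj Conj Verb Verb Conj Det Verb Conj.
Applying the rules: R1 holds, R2 holds, R3 violated.
Only rule 3 fails.

3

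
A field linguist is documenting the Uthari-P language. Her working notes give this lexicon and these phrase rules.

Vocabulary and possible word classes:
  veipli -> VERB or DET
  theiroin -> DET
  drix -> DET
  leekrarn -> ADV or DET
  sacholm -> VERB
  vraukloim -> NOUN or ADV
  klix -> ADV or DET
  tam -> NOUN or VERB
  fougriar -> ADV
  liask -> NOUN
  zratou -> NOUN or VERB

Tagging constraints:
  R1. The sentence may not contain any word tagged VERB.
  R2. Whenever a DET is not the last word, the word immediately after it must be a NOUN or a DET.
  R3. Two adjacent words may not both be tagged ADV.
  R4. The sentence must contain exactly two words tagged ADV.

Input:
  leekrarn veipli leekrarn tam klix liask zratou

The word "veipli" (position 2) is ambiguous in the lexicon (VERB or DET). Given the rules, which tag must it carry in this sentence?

DET

Candidates per position — 1:leekrarn {ADV,DET}; 2:veipli {VERB,DET}; 3:leekrarn {ADV,DET}; 4:tam {NOUN,VERB}; 5:klix {ADV,DET}; 6:liask {NOUN}; 7:zratou {NOUN,VERB}.
Position 2: VERB is ruled out by rule 1; that leaves DET.
Position 3: ADV is ruled out by rule 2; that leaves DET.
Position 4: VERB is ruled out by rule 1; that leaves NOUN.
Position 5: DET is ruled out by rule 4; that leaves ADV.
Position 7: VERB is ruled out by rule 1; that leaves NOUN.
Position 1: DET is ruled out by rule 4; that leaves ADV.
The unique satisfying tagging is: ADV DET DET NOUN ADV NOUN NOUN.
Verifying each rule — rule 1 holds; rule 2 holds; rule 3 holds; rule 4 holds.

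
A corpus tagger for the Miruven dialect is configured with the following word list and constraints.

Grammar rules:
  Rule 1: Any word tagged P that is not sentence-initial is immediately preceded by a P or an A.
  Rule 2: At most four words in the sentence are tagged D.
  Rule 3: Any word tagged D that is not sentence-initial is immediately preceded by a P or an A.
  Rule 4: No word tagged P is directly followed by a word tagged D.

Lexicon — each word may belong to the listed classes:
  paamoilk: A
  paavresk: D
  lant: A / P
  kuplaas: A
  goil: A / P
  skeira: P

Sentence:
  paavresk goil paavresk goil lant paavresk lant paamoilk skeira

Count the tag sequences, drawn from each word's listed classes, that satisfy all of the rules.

Candidates per position — 1:paavresk {D}; 2:goil {A,P}; 3:paavresk {D}; 4:goil {A,P}; 5:lant {A,P}; 6:paavresk {D}; 7:lant {A,P}; 8:paamoilk {A}; 9:skeira {P}.
There are 16 candidate sequences in total.
The sequences that satisfy every rule: D A D A A D A A P.
Count = 1.

1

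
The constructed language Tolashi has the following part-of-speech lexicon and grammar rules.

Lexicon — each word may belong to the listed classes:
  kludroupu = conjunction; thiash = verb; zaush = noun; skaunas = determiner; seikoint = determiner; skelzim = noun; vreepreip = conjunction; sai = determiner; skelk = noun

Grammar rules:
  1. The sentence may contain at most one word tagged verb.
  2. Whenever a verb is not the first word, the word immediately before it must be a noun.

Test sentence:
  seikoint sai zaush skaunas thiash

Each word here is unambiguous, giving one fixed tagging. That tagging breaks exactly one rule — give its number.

2

Fixed tagging: determiner determiner noun determiner verb.
Applying the rules: R1 ok, R2 fails.
Only rule 2 fails.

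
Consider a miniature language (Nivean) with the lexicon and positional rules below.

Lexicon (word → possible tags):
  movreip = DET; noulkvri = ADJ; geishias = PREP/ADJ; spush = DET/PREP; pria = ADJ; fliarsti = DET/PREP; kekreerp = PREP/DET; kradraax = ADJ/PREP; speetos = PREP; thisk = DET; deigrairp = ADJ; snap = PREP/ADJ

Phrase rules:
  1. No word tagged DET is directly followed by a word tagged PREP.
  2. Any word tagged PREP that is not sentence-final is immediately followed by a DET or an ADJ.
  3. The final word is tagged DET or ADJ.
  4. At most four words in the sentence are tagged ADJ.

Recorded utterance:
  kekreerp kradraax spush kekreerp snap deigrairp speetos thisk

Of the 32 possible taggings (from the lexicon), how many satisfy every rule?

Candidates per position — 1:kekreerp {PREP,DET}; 2:kradraax {ADJ,PREP}; 3:spush {DET,PREP}; 4:kekreerp {PREP,DET}; 5:snap {PREP,ADJ}; 6:deigrairp {ADJ}; 7:speetos {PREP}; 8:thisk {DET}.
There are 32 candidate sequences in total.
The sequences that satisfy every rule: PREP ADJ DET DET ADJ ADJ PREP DET; PREP ADJ PREP DET ADJ ADJ PREP DET; DET ADJ DET DET ADJ ADJ PREP DET; DET ADJ PREP DET ADJ ADJ PREP DET.
Count = 4.

4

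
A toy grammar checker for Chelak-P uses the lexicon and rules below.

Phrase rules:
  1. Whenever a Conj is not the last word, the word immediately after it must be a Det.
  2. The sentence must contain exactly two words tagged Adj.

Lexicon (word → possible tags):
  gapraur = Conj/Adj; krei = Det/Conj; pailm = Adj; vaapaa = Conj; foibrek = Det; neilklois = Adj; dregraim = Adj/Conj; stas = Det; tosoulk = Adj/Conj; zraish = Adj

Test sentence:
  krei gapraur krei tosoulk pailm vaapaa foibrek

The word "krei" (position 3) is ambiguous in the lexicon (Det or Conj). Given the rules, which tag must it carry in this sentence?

Det

Candidates per position — 1:krei {Det,Conj}; 2:gapraur {Conj,Adj}; 3:krei {Det,Conj}; 4:tosoulk {Adj,Conj}; 5:pailm {Adj}; 6:vaapaa {Conj}; 7:foibrek {Det}.
At position 1, choosing Conj makes rule 1 impossible to satisfy; hence Det.
At position 3, choosing Conj makes rule 1 impossible to satisfy; hence Det.
At position 4, choosing Conj makes rule 1 impossible to satisfy; hence Adj.
At position 2, choosing Adj makes rule 2 impossible to satisfy; hence Conj.
The unique satisfying tagging is: Det Conj Det Adj Adj Conj Det.
Check: rule 1 holds; rule 2 holds.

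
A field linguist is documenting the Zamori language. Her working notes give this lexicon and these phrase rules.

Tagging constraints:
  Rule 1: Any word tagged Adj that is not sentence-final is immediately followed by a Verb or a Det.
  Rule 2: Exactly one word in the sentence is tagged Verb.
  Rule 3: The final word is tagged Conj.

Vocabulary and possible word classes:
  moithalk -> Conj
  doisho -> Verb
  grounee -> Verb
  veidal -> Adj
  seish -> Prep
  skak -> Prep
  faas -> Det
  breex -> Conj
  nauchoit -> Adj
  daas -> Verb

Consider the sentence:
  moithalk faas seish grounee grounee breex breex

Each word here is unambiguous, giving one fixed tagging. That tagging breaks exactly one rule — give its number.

Fixed tagging: Conj Det Prep Verb Verb Conj Conj.
Rule check: R1 holds, R2 violated, R3 holds.
Only rule 2 fails.

2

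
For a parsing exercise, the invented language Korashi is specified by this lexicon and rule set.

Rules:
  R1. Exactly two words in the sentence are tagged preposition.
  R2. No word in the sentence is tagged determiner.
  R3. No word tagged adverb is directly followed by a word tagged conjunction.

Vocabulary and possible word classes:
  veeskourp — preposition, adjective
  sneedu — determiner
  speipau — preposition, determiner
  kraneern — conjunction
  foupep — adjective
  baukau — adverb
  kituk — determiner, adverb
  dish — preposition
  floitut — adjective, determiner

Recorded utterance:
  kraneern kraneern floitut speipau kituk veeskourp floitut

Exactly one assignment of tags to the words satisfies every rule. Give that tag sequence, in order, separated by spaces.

Candidates per position — 1:kraneern {conjunction}; 2:kraneern {conjunction}; 3:floitut {adjective,determiner}; 4:speipau {preposition,determiner}; 5:kituk {determiner,adverb}; 6:veeskourp {preposition,adjective}; 7:floitut {adjective,determiner}.
Position 3: determiner is ruled out by rule 2; that leaves adjective.
Position 4: determiner is ruled out by rule 1; that leaves preposition.
Position 5: determiner is ruled out by rule 2; that leaves adverb.
Position 6: adjective is ruled out by rule 1; that leaves preposition.
Position 7: determiner is ruled out by rule 2; that leaves adjective.
The only consistent sequence is: conjunction conjunction adjective preposition adverb preposition adjective.
Verifying each rule — rule 1 satisfied; rule 2 satisfied; rule 3 satisfied.

conjunction conjunction adjective preposition adverb preposition adjective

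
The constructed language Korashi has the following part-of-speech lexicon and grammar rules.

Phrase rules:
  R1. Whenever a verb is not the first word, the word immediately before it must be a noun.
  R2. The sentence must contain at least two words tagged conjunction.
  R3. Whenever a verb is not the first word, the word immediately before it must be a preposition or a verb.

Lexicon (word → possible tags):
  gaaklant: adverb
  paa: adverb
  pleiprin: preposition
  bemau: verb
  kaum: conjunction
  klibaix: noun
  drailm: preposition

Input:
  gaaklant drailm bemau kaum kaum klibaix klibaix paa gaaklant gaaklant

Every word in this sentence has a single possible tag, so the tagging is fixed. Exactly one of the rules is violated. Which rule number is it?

1

Fixed tagging: adverb preposition verb conjunction conjunction noun noun adverb adverb adverb.
Applying the rules: R1 ✗, R2 ✓, R3 ✓.
Only rule 1 fails.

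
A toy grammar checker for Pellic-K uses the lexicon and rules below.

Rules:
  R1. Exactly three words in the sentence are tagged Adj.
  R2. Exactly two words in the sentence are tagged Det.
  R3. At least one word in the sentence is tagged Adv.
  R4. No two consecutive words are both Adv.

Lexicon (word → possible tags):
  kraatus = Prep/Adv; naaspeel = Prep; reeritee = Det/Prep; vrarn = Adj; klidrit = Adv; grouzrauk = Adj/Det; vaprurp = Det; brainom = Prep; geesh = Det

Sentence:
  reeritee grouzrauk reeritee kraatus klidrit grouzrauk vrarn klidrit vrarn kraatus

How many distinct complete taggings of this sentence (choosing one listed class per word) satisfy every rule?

Candidates per position — 1:reeritee {Det,Prep}; 2:grouzrauk {Adj,Det}; 3:reeritee {Det,Prep}; 4:kraatus {Prep,Adv}; 5:klidrit {Adv}; 6:grouzrauk {Adj,Det}; 7:vrarn {Adj}; 8:klidrit {Adv}; 9:vrarn {Adj}; 10:kraatus {Prep,Adv}.
There are 64 candidate sequences in total.
Checking each against the rules leaves 8 sequences.
Count = 8.

8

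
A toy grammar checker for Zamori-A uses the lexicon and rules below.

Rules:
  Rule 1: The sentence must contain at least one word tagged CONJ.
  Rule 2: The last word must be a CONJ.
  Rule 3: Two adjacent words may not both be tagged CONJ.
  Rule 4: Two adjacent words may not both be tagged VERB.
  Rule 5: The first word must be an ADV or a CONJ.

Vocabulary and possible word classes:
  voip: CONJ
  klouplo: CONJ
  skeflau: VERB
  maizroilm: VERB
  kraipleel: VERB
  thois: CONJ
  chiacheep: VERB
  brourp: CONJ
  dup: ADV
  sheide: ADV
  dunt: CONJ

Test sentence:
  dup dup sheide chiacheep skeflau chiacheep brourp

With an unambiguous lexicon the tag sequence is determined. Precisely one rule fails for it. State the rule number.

Fixed tagging: ADV ADV ADV VERB VERB VERB CONJ.
Applying the rules: R1 ✓, R2 ✓, R3 ✓, R4 ✗, R5 ✓.
Only rule 4 fails.

4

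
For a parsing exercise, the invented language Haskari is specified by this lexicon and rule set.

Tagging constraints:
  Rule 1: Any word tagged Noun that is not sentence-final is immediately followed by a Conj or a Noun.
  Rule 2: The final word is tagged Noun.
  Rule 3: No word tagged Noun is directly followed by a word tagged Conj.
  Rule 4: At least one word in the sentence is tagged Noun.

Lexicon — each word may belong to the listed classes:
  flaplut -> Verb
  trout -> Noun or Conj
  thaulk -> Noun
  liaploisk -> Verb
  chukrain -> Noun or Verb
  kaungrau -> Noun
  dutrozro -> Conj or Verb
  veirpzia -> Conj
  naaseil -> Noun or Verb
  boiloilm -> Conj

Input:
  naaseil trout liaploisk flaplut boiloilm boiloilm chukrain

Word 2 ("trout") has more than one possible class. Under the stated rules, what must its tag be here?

Candidates per position — 1:naaseil {Noun,Verb}; 2:trout {Noun,Conj}; 3:liaploisk {Verb}; 4:flaplut {Verb}; 5:boiloilm {Conj}; 6:boiloilm {Conj}; 7:chukrain {Noun,Verb}.
At position 2, choosing Noun makes rule 1 impossible to satisfy; hence Conj.
At position 7, choosing Verb makes rule 2 impossible to satisfy; hence Noun.
At position 1, choosing Noun makes rule 3 impossible to satisfy; hence Verb.
That leaves exactly one tagging: Verb Conj Verb Verb Conj Conj Noun.
Check: rule 1 ✓; rule 2 ✓; rule 3 ✓; rule 4 ✓.

Conj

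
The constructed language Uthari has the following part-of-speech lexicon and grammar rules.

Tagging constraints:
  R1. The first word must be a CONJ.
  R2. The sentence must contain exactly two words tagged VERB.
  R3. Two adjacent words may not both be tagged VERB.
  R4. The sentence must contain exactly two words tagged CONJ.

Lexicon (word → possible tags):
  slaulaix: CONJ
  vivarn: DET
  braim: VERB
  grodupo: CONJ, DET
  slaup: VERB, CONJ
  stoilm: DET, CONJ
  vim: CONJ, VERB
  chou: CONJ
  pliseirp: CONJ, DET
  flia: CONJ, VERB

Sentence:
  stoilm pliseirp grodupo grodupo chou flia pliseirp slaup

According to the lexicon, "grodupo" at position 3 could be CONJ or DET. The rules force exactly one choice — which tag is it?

DET

Candidates per position — 1:stoilm {DET,CONJ}; 2:pliseirp {CONJ,DET}; 3:grodupo {CONJ,DET}; 4:grodupo {CONJ,DET}; 5:chou {CONJ}; 6:flia {CONJ,VERB}; 7:pliseirp {CONJ,DET}; 8:slaup {VERB,CONJ}.
Position 1: tagging it DET would leave rule 1 unsatisfiable, so it must be CONJ.
Position 2: tagging it CONJ would leave rule 4 unsatisfiable, so it must be DET.
Position 3: tagging it CONJ would leave rule 4 unsatisfiable, so it must be DET.
Position 4: tagging it CONJ would leave rule 4 unsatisfiable, so it must be DET.
Position 6: tagging it CONJ would leave rule 2 unsatisfiable, so it must be VERB.
Position 7: tagging it CONJ would leave rule 4 unsatisfiable, so it must be DET.
Position 8: tagging it CONJ would leave rule 2 unsatisfiable, so it must be VERB.
That leaves exactly one tagging: CONJ DET DET DET CONJ VERB DET VERB.
Rule-by-rule: rule 1 ✓; rule 2 ✓; rule 3 ✓; rule 4 ✓.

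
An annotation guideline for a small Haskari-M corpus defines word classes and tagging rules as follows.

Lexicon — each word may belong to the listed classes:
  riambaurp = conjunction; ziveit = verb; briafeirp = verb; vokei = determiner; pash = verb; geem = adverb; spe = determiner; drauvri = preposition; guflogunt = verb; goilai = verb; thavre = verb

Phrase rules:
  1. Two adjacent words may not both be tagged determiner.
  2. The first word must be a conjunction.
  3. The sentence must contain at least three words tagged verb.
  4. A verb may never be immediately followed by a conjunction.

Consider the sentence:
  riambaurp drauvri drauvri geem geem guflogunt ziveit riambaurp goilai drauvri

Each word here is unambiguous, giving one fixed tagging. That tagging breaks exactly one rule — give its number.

4

Fixed tagging: conjunction preposition preposition adverb adverb verb verb conjunction verb preposition.
Rule check: R1 pass, R2 pass, R3 pass, R4 fail.
Only rule 4 fails.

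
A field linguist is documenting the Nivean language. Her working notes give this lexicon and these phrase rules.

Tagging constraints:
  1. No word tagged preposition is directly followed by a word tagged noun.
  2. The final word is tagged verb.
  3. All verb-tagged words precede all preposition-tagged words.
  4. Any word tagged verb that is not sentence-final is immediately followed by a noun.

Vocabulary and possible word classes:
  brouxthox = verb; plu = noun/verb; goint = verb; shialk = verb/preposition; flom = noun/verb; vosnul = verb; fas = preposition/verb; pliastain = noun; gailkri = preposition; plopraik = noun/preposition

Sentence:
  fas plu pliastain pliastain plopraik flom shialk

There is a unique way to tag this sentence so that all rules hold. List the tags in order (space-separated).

verb noun noun noun noun noun verb

Candidates per position — 1:fas {preposition,verb}; 2:plu {noun,verb}; 3:pliastain {noun}; 4:pliastain {noun}; 5:plopraik {noun,preposition}; 6:flom {noun,verb}; 7:shialk {verb,preposition}.
Position 6: verb is ruled out by rule 4; that leaves noun.
Position 7: preposition is ruled out by rule 2; that leaves verb.
Position 1: preposition is ruled out by rule 3; that leaves verb.
Position 2: verb is ruled out by rule 4; that leaves noun.
Position 5: preposition is ruled out by rule 1; that leaves noun.
The only consistent sequence is: verb noun noun noun noun noun verb.
Verifying each rule — rule 1 holds; rule 2 holds; rule 3 holds; rule 4 holds.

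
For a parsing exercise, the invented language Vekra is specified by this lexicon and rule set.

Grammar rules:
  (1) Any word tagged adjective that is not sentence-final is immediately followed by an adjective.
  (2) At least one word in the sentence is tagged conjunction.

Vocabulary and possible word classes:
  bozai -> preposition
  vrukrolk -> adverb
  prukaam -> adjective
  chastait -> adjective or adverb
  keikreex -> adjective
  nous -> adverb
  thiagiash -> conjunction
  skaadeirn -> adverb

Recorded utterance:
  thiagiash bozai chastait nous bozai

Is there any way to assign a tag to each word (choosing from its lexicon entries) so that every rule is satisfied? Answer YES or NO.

YES

Candidates per position — 1:thiagiash {conjunction}; 2:bozai {preposition}; 3:chastait {adjective,adverb}; 4:nous {adverb}; 5:bozai {preposition}.
One satisfying assignment: conjunction preposition adverb adverb preposition.
Verifying each rule — rule 1 satisfied; rule 2 satisfied.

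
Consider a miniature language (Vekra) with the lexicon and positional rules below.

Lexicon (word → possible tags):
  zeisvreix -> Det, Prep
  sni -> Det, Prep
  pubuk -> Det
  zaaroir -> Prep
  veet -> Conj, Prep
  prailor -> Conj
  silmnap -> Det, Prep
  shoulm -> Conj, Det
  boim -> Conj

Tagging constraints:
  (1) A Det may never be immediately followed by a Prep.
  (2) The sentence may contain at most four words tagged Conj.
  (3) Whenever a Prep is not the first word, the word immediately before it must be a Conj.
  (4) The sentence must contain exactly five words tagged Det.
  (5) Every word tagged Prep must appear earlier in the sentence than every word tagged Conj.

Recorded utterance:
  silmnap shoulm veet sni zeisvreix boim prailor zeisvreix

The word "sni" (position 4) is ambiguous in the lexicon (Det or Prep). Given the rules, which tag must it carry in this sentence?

Candidates per position — 1:silmnap {Det,Prep}; 2:shoulm {Conj,Det}; 3:veet {Conj,Prep}; 4:sni {Det,Prep}; 5:zeisvreix {Det,Prep}; 6:boim {Conj}; 7:prailor {Conj}; 8:zeisvreix {Det,Prep}.
If word 1 were Prep, no tagging could satisfy rule 4; so word 1 is Det.
If word 2 were Conj, no tagging could satisfy rule 4; so word 2 is Det.
If word 3 were Prep, no tagging could satisfy rule 1; so word 3 is Conj.
If word 4 were Prep, no tagging could satisfy rule 4; so word 4 is Det.
If word 5 were Prep, no tagging could satisfy rule 1; so word 5 is Det.
If word 8 were Prep, no tagging could satisfy rule 4; so word 8 is Det.
The only consistent sequence is: Det Det Conj Det Det Conj Conj Det.
Verifying each rule — rule 1 ok; rule 2 ok; rule 3 ok; rule 4 ok; rule 5 ok.

Det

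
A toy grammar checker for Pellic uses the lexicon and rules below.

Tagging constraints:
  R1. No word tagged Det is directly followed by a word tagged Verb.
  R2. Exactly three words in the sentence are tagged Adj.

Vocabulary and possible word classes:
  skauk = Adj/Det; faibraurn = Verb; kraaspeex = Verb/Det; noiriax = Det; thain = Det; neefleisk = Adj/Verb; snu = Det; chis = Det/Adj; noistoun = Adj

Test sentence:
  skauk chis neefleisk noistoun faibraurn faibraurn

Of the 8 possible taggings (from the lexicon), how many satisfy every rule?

3

Candidates per position — 1:skauk {Adj,Det}; 2:chis {Det,Adj}; 3:neefleisk {Adj,Verb}; 4:noistoun {Adj}; 5:faibraurn {Verb}; 6:faibraurn {Verb}.
There are 8 candidate sequences in total.
The sequences that satisfy every rule: Adj Det Adj Adj Verb Verb; Adj Adj Verb Adj Verb Verb; Det Adj Adj Adj Verb Verb.
Count = 3.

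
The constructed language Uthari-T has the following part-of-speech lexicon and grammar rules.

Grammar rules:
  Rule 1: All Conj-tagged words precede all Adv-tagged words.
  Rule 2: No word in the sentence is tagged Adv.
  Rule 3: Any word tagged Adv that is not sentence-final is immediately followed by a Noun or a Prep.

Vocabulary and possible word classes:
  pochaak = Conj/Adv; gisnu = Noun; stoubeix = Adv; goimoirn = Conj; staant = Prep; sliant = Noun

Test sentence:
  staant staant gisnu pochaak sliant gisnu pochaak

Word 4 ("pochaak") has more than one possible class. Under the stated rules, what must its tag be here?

Candidates per position — 1:staant {Prep}; 2:staant {Prep}; 3:gisnu {Noun}; 4:pochaak {Conj,Adv}; 5:sliant {Noun}; 6:gisnu {Noun}; 7:pochaak {Conj,Adv}.
At position 4, choosing Adv makes rule 2 impossible to satisfy; hence Conj.
At position 7, choosing Adv makes rule 2 impossible to satisfy; hence Conj.
That leaves exactly one tagging: Prep Prep Noun Conj Noun Noun Conj.
Rule-by-rule: rule 1 ✓; rule 2 ✓; rule 3 ✓.

Conj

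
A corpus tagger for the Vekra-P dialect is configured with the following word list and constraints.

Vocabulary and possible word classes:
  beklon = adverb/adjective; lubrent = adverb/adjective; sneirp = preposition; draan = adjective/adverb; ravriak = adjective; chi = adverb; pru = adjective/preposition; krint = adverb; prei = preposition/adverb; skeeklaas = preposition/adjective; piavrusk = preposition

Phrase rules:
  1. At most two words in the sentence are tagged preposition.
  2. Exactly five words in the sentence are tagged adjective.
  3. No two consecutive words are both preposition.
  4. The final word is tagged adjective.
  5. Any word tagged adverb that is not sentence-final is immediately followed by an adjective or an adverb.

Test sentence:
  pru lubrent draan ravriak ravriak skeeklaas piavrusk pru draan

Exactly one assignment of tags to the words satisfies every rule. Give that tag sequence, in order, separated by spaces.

preposition adverb adverb adjective adjective adjective preposition adjective adjective

Candidates per position — 1:pru {adjective,preposition}; 2:lubrent {adverb,adjective}; 3:draan {adjective,adverb}; 4:ravriak {adjective}; 5:ravriak {adjective}; 6:skeeklaas {preposition,adjective}; 7:piavrusk {preposition}; 8:pru {adjective,preposition}; 9:draan {adjective,adverb}.
Position 6: preposition is ruled out by rule 3; that leaves adjective.
Position 8: preposition is ruled out by rule 3; that leaves adjective.
Position 9: adverb is ruled out by rule 4; that leaves adjective.
Position 1: adjective is ruled out by rule 2; that leaves preposition.
Position 2: adjective is ruled out by rule 2; that leaves adverb.
Position 3: adjective is ruled out by rule 2; that leaves adverb.
The only consistent sequence is: preposition adverb adverb adjective adjective adjective preposition adjective adjective.
Checking: rule 1 ok; rule 2 ok; rule 3 ok; rule 4 ok; rule 5 ok.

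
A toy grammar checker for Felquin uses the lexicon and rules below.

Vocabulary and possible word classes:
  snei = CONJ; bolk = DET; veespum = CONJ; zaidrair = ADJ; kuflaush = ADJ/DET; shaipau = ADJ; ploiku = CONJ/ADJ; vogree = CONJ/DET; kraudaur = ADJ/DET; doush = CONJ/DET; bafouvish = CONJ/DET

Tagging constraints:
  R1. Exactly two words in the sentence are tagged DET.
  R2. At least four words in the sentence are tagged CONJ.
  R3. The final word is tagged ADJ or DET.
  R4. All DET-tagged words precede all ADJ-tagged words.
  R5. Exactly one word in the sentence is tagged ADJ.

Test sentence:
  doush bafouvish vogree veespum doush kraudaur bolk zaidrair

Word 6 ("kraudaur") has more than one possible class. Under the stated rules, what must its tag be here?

Candidates per position — 1:doush {CONJ,DET}; 2:bafouvish {CONJ,DET}; 3:vogree {CONJ,DET}; 4:veespum {CONJ}; 5:doush {CONJ,DET}; 6:kraudaur {ADJ,DET}; 7:bolk {DET}; 8:zaidrair {ADJ}.
At position 6, choosing ADJ makes rule 4 impossible to satisfy; hence DET.
At position 1, choosing DET makes rule 1 impossible to satisfy; hence CONJ.
At position 2, choosing DET makes rule 1 impossible to satisfy; hence CONJ.
At position 3, choosing DET makes rule 1 impossible to satisfy; hence CONJ.
At position 5, choosing DET makes rule 1 impossible to satisfy; hence CONJ.
The unique satisfying tagging is: CONJ CONJ CONJ CONJ CONJ DET DET ADJ.
Rule-by-rule: rule 1 ok; rule 2 ok; rule 3 ok; rule 4 ok; rule 5 ok.

DET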